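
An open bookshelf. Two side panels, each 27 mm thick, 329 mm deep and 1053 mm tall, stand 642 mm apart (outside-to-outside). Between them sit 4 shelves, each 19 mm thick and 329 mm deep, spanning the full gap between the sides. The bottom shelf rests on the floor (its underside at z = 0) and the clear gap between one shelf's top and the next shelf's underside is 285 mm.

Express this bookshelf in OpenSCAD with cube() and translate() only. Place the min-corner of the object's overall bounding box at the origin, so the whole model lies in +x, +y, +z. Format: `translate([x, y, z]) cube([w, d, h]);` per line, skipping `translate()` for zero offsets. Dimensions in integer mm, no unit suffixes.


cube([27, 329, 1053]);
translate([615, 0, 0]) cube([27, 329, 1053]);
translate([27, 0, 0]) cube([588, 329, 19]);
translate([27, 0, 304]) cube([588, 329, 19]);
translate([27, 0, 608]) cube([588, 329, 19]);
translate([27, 0, 912]) cube([588, 329, 19]);


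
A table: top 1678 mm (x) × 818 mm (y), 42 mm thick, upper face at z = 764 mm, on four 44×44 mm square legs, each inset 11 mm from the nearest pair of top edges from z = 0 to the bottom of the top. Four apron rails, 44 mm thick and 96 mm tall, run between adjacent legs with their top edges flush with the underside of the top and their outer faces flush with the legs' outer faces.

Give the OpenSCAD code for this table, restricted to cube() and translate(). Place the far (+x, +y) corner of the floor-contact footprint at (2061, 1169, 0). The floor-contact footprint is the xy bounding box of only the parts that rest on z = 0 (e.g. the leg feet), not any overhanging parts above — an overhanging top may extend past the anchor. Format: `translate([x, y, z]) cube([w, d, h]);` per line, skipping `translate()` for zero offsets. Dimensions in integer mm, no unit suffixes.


translate([394, 362, 722]) cube([1678, 818, 42]);
translate([405, 373, 0]) cube([44, 44, 722]);
translate([2017, 373, 0]) cube([44, 44, 722]);
translate([405, 1125, 0]) cube([44, 44, 722]);
translate([2017, 1125, 0]) cube([44, 44, 722]);
translate([449, 373, 626]) cube([1568, 44, 96]);
translate([449, 1125, 626]) cube([1568, 44, 96]);
translate([405, 417, 626]) cube([44, 708, 96]);
translate([2017, 417, 626]) cube([44, 708, 96]);


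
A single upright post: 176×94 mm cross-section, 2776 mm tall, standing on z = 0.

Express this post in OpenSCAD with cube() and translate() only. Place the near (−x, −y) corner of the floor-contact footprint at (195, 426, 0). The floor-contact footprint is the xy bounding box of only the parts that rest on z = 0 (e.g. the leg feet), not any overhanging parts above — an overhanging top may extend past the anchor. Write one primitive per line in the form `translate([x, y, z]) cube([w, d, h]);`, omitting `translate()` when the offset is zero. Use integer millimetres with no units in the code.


translate([195, 426, 0]) cube([176, 94, 2776]);


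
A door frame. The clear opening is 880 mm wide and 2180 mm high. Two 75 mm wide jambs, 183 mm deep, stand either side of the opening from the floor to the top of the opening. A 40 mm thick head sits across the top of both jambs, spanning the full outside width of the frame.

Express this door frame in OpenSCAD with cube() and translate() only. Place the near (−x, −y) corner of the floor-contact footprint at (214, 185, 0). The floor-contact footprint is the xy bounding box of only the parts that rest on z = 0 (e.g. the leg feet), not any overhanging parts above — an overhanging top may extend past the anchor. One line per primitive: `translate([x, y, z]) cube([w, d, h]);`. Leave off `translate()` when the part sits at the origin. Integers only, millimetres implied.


translate([214, 185, 0]) cube([75, 183, 2180]);
translate([1169, 185, 0]) cube([75, 183, 2180]);
translate([214, 185, 2180]) cube([1030, 183, 40]);


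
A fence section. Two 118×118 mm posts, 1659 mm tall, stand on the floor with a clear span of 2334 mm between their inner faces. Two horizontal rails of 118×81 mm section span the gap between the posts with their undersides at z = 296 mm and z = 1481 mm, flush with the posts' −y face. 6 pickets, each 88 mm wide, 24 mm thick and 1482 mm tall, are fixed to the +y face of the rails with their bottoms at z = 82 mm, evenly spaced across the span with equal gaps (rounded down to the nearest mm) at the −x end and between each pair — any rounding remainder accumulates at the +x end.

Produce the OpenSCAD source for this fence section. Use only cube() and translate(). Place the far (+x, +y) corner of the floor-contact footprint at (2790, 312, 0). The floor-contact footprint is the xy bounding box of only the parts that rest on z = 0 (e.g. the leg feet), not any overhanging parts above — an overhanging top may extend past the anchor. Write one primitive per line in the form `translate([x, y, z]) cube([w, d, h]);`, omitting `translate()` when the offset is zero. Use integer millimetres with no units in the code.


translate([220, 194, 0]) cube([118, 118, 1659]);
translate([2672, 194, 0]) cube([118, 118, 1659]);
translate([338, 194, 296]) cube([2334, 118, 81]);
translate([338, 194, 1481]) cube([2334, 118, 81]);
translate([596, 312, 82]) cube([88, 24, 1482]);
translate([942, 312, 82]) cube([88, 24, 1482]);
translate([1288, 312, 82]) cube([88, 24, 1482]);
translate([1634, 312, 82]) cube([88, 24, 1482]);
translate([1980, 312, 82]) cube([88, 24, 1482]);
translate([2326, 312, 82]) cube([88, 24, 1482]);


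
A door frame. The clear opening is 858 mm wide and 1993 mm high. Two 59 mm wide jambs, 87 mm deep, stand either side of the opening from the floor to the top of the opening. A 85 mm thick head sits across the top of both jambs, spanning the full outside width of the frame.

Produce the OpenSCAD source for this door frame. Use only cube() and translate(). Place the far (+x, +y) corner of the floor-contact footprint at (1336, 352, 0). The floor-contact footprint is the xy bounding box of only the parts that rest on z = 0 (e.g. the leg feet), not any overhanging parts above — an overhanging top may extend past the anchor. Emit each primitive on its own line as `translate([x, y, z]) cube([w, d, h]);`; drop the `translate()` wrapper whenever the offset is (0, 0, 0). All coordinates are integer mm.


translate([360, 265, 0]) cube([59, 87, 1993]);
translate([1277, 265, 0]) cube([59, 87, 1993]);
translate([360, 265, 1993]) cube([976, 87, 85]);


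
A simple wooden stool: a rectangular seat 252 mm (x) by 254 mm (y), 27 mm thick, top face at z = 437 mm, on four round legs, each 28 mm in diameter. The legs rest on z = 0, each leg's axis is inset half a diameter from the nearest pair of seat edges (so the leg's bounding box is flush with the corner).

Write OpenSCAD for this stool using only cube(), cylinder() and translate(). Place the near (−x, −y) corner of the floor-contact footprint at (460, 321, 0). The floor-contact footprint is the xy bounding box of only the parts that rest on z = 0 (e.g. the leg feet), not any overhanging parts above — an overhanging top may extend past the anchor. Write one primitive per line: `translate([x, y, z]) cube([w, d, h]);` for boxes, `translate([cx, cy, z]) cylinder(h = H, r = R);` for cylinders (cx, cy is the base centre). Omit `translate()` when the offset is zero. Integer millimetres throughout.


translate([460, 321, 410]) cube([252, 254, 27]);
translate([474, 335, 0]) cylinder(h = 410, r = 14);
translate([698, 335, 0]) cylinder(h = 410, r = 14);
translate([474, 561, 0]) cylinder(h = 410, r = 14);
translate([698, 561, 0]) cylinder(h = 410, r = 14);


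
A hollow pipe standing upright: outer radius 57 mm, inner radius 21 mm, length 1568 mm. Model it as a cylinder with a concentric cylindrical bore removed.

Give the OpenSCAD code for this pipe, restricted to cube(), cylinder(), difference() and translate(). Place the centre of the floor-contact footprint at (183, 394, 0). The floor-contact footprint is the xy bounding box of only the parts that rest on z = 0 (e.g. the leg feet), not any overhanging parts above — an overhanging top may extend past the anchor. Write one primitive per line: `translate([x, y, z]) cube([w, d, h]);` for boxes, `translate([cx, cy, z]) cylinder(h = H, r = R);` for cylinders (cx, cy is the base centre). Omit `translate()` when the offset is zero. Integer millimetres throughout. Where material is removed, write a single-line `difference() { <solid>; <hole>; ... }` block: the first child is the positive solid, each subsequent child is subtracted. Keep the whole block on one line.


difference() { translate([183, 394, 0]) cylinder(h = 1568, r = 57); translate([183, 394, 0]) cylinder(h = 1568, r = 21); }


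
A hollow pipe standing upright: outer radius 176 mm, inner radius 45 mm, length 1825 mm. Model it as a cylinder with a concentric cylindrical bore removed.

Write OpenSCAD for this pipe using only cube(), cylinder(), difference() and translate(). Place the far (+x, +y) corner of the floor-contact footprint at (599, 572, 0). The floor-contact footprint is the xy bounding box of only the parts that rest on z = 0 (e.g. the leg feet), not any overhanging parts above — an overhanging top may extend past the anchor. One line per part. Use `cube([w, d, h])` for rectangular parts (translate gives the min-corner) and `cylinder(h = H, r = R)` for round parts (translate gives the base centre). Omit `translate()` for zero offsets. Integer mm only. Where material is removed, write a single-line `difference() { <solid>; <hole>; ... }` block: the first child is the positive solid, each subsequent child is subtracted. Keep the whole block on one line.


difference() { translate([423, 396, 0]) cylinder(h = 1825, r = 176); translate([423, 396, 0]) cylinder(h = 1825, r = 45); }


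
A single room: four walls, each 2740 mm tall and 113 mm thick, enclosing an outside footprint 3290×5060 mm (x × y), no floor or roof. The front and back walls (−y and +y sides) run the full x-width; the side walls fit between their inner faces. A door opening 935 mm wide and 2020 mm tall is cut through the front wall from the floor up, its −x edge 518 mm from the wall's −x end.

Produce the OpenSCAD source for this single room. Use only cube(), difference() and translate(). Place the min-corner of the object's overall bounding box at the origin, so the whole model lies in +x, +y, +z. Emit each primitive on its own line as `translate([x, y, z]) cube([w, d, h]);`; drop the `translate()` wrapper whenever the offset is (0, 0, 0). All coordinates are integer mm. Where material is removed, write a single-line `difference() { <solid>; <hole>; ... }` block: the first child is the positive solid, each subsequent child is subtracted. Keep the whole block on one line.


difference() { cube([3290, 113, 2740]); translate([518, 0, 0]) cube([935, 113, 2020]); }
translate([0, 4947, 0]) cube([3290, 113, 2740]);
translate([0, 113, 0]) cube([113, 4834, 2740]);
translate([3177, 113, 0]) cube([113, 4834, 2740]);


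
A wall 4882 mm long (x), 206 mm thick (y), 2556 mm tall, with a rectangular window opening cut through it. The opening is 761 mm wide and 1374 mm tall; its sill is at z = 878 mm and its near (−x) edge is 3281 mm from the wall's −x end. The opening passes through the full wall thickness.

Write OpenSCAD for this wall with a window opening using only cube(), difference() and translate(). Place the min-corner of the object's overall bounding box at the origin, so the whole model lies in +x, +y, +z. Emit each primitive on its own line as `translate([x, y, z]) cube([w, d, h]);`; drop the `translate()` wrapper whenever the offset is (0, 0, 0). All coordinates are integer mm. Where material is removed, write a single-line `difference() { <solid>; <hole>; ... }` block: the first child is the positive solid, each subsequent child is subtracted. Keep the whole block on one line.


difference() { cube([4882, 206, 2556]); translate([3281, 0, 878]) cube([761, 206, 1374]); }


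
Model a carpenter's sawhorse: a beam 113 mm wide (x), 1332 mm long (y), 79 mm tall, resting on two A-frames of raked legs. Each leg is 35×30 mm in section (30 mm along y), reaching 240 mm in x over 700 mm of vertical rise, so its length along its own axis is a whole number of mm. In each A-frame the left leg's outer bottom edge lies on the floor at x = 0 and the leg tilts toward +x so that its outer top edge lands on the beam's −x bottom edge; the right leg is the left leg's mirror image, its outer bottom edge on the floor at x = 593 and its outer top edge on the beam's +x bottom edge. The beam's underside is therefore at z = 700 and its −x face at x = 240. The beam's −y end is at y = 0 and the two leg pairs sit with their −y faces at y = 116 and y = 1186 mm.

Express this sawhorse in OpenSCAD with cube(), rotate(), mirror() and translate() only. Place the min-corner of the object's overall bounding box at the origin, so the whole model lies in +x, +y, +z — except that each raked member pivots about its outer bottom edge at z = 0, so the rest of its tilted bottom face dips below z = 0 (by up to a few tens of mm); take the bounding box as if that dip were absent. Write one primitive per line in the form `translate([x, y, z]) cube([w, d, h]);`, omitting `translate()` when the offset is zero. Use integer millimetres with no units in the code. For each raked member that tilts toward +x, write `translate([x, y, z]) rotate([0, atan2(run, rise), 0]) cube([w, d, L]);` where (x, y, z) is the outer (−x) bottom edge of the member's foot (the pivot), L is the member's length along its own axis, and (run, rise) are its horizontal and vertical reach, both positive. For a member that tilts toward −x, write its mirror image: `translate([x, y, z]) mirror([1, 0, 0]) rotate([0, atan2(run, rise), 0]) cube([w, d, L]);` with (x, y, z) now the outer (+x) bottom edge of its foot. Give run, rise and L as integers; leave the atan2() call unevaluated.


translate([240, 0, 700]) cube([113, 1332, 79]);
translate([0, 116, 0]) rotate([0, atan2(240, 700), 0]) cube([35, 30, 740]);
translate([593, 116, 0]) mirror([1, 0, 0]) rotate([0, atan2(240, 700), 0]) cube([35, 30, 740]);
translate([0, 1186, 0]) rotate([0, atan2(240, 700), 0]) cube([35, 30, 740]);
translate([593, 1186, 0]) mirror([1, 0, 0]) rotate([0, atan2(240, 700), 0]) cube([35, 30, 740]);


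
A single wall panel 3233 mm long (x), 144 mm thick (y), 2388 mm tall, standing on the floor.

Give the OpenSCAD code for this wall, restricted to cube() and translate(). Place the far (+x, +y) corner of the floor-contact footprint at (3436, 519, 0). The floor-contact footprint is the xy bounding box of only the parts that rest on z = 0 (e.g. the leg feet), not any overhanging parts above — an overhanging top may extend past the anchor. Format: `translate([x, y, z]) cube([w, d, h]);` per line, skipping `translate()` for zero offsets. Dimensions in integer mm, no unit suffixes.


translate([203, 375, 0]) cube([3233, 144, 2388]);


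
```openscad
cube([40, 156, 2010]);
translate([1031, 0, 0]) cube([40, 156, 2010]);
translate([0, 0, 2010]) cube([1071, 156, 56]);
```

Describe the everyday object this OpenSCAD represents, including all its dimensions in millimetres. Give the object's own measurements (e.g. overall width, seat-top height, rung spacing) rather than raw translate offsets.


A door frame. The clear opening is 991 mm wide and 2010 mm high. Two 40 mm wide jambs, 156 mm deep, stand either side of the opening from the floor to the top of the opening. A 56 mm thick head sits across the top of both jambs, spanning the full outside width of the frame.


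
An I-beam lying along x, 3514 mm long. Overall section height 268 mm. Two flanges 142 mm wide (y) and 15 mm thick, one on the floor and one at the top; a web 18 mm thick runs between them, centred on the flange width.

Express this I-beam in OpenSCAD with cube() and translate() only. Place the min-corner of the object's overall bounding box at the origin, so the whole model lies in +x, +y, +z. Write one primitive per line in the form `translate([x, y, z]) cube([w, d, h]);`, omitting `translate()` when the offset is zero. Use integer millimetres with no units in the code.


cube([3514, 142, 15]);
translate([0, 62, 15]) cube([3514, 18, 238]);
translate([0, 0, 253]) cube([3514, 142, 15]);


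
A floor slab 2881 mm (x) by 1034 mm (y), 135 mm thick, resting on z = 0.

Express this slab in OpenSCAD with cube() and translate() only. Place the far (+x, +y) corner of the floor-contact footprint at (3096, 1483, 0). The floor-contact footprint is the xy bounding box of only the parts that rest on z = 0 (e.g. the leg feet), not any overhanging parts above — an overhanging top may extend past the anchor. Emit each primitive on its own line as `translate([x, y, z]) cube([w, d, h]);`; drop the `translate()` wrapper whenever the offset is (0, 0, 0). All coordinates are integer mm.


translate([215, 449, 0]) cube([2881, 1034, 135]);


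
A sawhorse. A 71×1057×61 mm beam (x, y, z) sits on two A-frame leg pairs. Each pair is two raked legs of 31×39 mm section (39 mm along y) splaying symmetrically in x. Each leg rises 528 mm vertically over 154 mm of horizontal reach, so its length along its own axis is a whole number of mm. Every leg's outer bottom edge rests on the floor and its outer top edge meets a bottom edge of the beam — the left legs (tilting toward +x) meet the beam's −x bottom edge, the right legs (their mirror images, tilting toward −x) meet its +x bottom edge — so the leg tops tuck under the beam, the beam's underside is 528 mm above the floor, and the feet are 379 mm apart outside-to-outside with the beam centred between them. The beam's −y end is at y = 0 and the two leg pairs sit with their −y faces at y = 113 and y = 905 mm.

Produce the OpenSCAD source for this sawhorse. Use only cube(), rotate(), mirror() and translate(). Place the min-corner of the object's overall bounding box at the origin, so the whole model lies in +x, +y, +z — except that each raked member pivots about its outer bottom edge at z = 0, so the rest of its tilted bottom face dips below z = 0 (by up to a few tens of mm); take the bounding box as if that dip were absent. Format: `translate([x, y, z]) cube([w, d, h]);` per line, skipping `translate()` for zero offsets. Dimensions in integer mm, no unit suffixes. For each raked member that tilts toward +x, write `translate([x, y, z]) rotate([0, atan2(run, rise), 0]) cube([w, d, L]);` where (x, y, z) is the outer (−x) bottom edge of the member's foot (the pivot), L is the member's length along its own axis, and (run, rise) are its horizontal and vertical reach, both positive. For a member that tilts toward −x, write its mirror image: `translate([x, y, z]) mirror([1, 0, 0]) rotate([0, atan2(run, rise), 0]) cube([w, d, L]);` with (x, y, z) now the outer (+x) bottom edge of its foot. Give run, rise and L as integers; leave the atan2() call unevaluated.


translate([154, 0, 528]) cube([71, 1057, 61]);
translate([0, 113, 0]) rotate([0, atan2(154, 528), 0]) cube([31, 39, 550]);
translate([379, 113, 0]) mirror([1, 0, 0]) rotate([0, atan2(154, 528), 0]) cube([31, 39, 550]);
translate([0, 905, 0]) rotate([0, atan2(154, 528), 0]) cube([31, 39, 550]);
translate([379, 905, 0]) mirror([1, 0, 0]) rotate([0, atan2(154, 528), 0]) cube([31, 39, 550]);


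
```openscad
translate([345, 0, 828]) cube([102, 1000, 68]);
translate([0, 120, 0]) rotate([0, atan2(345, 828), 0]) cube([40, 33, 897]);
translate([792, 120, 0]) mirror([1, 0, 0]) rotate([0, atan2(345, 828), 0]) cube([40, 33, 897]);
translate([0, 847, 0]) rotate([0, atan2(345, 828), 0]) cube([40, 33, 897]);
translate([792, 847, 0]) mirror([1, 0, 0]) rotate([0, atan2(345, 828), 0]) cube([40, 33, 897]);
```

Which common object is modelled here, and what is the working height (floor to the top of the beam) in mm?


A sawhorse. The overall height is 896 mm.

A beam across two mirrored pairs of raked legs — a sawhorse. The beam's underside is at z = 828 (matching the legs' vertical rise in atan2(345, 828)) and the beam is 68 mm tall, so its top is at 828 + 68 = 896 mm. The raked legs top out at the beam's underside, so that is the highest point.


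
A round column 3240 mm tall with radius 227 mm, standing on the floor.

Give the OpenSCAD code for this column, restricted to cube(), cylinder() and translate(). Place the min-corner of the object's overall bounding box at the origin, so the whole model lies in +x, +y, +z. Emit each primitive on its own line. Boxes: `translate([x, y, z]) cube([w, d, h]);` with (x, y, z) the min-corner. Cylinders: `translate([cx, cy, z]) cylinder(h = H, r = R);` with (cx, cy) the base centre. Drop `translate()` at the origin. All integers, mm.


translate([227, 227, 0]) cylinder(h = 3240, r = 227);


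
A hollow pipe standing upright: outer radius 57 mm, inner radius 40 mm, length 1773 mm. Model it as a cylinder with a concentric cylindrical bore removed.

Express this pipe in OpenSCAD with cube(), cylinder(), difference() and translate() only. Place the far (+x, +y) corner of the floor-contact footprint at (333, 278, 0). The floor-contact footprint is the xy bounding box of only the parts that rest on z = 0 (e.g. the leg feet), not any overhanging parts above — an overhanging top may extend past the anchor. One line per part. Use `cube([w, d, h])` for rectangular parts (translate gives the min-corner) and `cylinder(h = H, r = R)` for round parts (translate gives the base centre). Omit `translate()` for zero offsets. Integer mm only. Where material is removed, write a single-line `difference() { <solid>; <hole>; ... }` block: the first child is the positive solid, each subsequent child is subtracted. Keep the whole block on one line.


difference() { translate([276, 221, 0]) cylinder(h = 1773, r = 57); translate([276, 221, 0]) cylinder(h = 1773, r = 40); }


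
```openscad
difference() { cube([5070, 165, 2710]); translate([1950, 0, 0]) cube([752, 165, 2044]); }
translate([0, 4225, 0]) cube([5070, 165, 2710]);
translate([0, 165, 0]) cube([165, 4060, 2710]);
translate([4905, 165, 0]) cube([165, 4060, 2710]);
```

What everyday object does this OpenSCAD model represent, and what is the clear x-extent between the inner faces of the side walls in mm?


A single room. The interior width is 4740 mm.

Four walls enclosing a rectangle with a door in the front wall — a room. Outside width 5070 minus two 165 mm walls gives 4740 mm.


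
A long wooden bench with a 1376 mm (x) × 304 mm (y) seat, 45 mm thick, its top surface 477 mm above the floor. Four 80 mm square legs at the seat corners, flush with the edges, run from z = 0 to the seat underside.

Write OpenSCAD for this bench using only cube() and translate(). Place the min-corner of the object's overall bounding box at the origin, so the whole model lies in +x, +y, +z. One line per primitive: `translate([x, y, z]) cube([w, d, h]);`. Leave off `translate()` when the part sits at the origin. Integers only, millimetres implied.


translate([0, 0, 432]) cube([1376, 304, 45]);
cube([80, 80, 432]);
translate([0, 224, 0]) cube([80, 80, 432]);
translate([1296, 0, 0]) cube([80, 80, 432]);
translate([1296, 224, 0]) cube([80, 80, 432]);


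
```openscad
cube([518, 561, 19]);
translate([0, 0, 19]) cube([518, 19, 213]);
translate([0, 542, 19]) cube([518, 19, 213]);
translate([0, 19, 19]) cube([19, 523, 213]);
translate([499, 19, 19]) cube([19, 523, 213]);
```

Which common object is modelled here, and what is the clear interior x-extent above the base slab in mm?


An open box. The internal width is 480 mm.

A 518×561 base slab with four walls standing on it — an open box. The base is 518 mm wide and the walls are 19 mm thick, so the internal width is 518 − 2 × 19 = 480 mm.


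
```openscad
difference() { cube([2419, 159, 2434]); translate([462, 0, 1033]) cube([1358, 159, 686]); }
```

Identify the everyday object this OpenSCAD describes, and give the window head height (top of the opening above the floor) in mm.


A wall with a window opening. The window head height is 1719 mm.

A wall with a rectangular opening subtracted — a window. Sill at z = 1033, opening 686 mm tall, so the head is at 1033 + 686 = 1719 mm.


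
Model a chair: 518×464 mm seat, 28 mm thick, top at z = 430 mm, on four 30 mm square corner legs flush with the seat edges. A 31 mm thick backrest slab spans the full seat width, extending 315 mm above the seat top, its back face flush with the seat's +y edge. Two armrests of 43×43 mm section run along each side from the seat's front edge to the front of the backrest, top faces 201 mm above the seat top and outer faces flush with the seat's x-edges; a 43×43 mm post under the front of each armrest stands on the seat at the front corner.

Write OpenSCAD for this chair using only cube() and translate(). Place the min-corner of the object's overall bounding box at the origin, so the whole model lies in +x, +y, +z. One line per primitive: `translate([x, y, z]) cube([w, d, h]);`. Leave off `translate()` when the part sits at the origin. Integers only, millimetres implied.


// leg_h = 430 - 28 = 402
// arm post h = 201 - 43 = 158
translate([0, 0, 402]) cube([518, 464, 28]);
cube([30, 30, 402]);
translate([488, 0, 0]) cube([30, 30, 402]);
translate([0, 434, 0]) cube([30, 30, 402]);
translate([488, 434, 0]) cube([30, 30, 402]);
translate([0, 433, 430]) cube([518, 31, 315]);
translate([0, 0, 588]) cube([43, 433, 43]);
translate([475, 0, 588]) cube([43, 433, 43]);
translate([0, 0, 430]) cube([43, 43, 158]);
translate([475, 0, 430]) cube([43, 43, 158]);


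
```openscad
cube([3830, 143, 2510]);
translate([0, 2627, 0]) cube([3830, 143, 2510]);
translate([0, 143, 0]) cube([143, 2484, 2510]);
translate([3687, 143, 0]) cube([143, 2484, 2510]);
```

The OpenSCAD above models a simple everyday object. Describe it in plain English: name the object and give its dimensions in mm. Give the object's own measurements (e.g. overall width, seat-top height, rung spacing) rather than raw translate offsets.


The wall frame of a small rectangular building: four walls, each 2510 mm tall and 143 mm thick, enclosing a footprint 3830 mm (x) by 2770 mm (y) outside-to-outside, with no floor or roof. The front and back walls (the −y and +y sides) span the full width; the two side walls fit between them.


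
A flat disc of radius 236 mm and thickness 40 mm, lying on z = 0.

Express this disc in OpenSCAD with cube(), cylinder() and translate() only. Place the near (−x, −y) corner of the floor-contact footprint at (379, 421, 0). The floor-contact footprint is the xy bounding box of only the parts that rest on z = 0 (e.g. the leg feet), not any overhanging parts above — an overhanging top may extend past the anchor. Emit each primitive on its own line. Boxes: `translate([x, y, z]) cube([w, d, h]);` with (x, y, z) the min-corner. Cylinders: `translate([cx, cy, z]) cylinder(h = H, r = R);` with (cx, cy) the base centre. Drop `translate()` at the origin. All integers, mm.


translate([615, 657, 0]) cylinder(h = 40, r = 236);


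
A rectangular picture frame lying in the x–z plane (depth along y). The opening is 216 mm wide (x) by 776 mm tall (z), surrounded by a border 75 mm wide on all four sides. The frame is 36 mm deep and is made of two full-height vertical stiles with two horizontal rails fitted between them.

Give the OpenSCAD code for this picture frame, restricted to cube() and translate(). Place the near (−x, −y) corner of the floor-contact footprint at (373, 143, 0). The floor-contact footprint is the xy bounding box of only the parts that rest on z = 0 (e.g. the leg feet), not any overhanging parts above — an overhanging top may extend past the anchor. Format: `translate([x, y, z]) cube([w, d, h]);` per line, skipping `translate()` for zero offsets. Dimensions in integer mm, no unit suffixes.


translate([373, 143, 0]) cube([75, 36, 926]);
translate([664, 143, 0]) cube([75, 36, 926]);
translate([448, 143, 0]) cube([216, 36, 75]);
translate([448, 143, 851]) cube([216, 36, 75]);


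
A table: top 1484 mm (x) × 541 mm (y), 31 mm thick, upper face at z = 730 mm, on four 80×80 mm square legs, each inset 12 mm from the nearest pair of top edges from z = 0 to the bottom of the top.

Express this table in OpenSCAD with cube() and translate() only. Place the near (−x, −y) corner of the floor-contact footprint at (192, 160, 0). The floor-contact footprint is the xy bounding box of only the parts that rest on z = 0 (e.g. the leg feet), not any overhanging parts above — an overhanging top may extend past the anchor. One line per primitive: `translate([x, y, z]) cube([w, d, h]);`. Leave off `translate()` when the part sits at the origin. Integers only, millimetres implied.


translate([180, 148, 699]) cube([1484, 541, 31]);
translate([192, 160, 0]) cube([80, 80, 699]);
translate([1572, 160, 0]) cube([80, 80, 699]);
translate([192, 597, 0]) cube([80, 80, 699]);
translate([1572, 597, 0]) cube([80, 80, 699]);


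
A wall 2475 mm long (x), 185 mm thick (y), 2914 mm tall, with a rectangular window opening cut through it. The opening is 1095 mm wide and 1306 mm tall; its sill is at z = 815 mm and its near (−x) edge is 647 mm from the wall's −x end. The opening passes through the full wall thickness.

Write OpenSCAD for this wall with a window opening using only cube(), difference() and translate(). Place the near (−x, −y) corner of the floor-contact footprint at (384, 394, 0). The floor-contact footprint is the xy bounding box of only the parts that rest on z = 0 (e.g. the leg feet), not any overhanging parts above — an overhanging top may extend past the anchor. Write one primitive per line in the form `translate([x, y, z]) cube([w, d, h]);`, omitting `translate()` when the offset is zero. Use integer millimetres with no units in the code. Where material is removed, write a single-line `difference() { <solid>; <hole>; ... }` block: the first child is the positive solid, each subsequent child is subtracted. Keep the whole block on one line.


difference() { translate([384, 394, 0]) cube([2475, 185, 2914]); translate([1031, 394, 815]) cube([1095, 185, 1306]); }


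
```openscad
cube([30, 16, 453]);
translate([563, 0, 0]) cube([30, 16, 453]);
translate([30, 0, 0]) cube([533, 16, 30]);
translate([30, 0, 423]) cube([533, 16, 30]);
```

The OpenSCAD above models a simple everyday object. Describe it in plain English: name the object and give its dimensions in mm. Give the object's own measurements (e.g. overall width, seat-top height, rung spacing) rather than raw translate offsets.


A rectangular picture frame lying in the x–z plane (depth along y). The opening is 533 mm wide (x) by 393 mm tall (z), surrounded by a border 30 mm wide on all four sides. The frame is 16 mm deep and is made of two full-height vertical stiles with two horizontal rails fitted between them.


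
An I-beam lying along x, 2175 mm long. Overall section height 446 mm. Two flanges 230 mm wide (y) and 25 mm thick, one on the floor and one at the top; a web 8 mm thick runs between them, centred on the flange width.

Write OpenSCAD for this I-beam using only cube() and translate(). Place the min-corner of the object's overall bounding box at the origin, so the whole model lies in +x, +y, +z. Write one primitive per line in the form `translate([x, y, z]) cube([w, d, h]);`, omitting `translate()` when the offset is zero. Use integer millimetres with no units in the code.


cube([2175, 230, 25]);
translate([0, 111, 25]) cube([2175, 8, 396]);
translate([0, 0, 421]) cube([2175, 230, 25]);


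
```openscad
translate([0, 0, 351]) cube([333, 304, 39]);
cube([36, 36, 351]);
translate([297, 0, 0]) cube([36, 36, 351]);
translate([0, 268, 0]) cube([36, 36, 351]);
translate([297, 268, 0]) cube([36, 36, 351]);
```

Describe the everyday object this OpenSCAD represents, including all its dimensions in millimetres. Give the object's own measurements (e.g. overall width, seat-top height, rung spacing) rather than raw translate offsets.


A simple wooden stool: a rectangular seat 333 mm (x) by 304 mm (y), 39 mm thick, top face at z = 390 mm, on four square legs, each 36×36 mm in cross-section. The legs rest on z = 0, each flush with a corner of the seat.


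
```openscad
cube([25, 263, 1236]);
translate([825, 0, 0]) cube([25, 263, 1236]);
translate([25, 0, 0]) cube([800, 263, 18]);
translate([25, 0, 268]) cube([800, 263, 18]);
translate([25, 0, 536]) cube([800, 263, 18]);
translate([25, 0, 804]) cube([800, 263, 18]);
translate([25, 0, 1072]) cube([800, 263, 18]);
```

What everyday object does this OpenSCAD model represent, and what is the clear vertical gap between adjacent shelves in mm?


A bookshelf. The clear shelf gap is 250 mm.

Two tall side panels with 5 horizontal boards between them — a bookshelf. The first two shelf undersides are at z = 0 and z = 268; with shelf thickness 18, the clear gap is 268 − 0 − 18 = 250 mm.


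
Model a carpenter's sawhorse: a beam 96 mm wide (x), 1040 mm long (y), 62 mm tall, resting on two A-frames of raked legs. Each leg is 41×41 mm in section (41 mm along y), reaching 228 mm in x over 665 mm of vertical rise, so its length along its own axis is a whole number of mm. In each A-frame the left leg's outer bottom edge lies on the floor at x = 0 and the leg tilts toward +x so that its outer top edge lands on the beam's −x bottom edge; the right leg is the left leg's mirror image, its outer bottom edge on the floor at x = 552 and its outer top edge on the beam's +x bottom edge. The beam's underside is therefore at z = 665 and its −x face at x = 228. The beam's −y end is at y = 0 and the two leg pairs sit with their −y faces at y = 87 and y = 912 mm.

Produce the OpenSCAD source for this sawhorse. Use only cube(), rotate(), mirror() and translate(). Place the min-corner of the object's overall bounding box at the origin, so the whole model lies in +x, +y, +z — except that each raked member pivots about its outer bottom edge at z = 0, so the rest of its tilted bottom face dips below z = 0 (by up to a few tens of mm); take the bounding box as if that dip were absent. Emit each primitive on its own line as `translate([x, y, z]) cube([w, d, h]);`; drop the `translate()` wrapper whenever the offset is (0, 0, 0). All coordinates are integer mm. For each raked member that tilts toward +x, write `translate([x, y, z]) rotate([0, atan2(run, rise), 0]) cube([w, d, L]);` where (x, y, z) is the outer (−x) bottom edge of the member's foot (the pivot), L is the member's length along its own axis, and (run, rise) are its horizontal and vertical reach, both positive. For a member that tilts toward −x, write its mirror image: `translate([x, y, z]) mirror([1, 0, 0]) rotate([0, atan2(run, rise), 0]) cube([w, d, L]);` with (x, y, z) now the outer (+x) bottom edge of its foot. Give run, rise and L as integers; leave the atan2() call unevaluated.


translate([228, 0, 665]) cube([96, 1040, 62]);
translate([0, 87, 0]) rotate([0, atan2(228, 665), 0]) cube([41, 41, 703]);
translate([552, 87, 0]) mirror([1, 0, 0]) rotate([0, atan2(228, 665), 0]) cube([41, 41, 703]);
translate([0, 912, 0]) rotate([0, atan2(228, 665), 0]) cube([41, 41, 703]);
translate([552, 912, 0]) mirror([1, 0, 0]) rotate([0, atan2(228, 665), 0]) cube([41, 41, 703]);


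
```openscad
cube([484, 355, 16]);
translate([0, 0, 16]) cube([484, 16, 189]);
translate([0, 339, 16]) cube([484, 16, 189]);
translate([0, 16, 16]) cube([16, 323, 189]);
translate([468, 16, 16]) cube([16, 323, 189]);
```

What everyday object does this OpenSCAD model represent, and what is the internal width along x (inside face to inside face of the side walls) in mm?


An open box. The internal width is 452 mm.

A 484×355 base slab with four walls standing on it — an open box. The base is 484 mm wide and the walls are 16 mm thick, so the internal width is 484 − 2 × 16 = 452 mm.


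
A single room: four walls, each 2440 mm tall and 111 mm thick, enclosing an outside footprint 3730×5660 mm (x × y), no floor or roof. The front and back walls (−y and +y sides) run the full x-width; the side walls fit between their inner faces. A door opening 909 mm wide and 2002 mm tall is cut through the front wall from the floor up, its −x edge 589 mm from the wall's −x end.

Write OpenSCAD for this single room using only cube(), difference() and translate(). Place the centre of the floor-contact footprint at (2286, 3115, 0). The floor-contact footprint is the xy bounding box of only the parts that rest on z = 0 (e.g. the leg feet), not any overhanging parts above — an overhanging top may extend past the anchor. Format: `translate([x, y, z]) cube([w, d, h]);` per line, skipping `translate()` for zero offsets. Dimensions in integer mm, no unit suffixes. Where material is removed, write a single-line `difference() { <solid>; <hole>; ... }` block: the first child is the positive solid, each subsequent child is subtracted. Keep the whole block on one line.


difference() { translate([421, 285, 0]) cube([3730, 111, 2440]); translate([1010, 285, 0]) cube([909, 111, 2002]); }
translate([421, 5834, 0]) cube([3730, 111, 2440]);
translate([421, 396, 0]) cube([111, 5438, 2440]);
translate([4040, 396, 0]) cube([111, 5438, 2440]);


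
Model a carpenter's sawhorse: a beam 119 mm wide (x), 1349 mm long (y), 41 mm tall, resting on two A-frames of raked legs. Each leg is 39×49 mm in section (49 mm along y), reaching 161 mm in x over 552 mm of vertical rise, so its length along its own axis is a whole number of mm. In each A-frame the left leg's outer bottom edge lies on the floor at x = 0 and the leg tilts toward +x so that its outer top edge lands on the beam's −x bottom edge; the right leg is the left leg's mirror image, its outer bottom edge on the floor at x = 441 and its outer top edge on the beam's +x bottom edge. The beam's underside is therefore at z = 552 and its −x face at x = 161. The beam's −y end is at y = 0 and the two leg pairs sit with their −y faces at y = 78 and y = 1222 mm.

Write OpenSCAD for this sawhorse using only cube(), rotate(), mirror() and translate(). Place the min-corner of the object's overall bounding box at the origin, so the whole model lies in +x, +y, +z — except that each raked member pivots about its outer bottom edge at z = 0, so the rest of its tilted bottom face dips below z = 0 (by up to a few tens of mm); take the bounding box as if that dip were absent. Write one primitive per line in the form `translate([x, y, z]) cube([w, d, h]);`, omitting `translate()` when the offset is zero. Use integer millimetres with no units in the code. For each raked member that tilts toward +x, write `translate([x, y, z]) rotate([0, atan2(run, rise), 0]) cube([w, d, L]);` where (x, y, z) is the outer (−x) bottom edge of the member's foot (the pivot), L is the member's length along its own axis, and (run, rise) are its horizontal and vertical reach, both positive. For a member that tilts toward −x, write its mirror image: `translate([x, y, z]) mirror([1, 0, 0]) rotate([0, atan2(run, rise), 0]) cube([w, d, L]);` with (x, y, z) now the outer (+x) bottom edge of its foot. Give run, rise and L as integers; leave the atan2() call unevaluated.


translate([161, 0, 552]) cube([119, 1349, 41]);
translate([0, 78, 0]) rotate([0, atan2(161, 552), 0]) cube([39, 49, 575]);
translate([441, 78, 0]) mirror([1, 0, 0]) rotate([0, atan2(161, 552), 0]) cube([39, 49, 575]);
translate([0, 1222, 0]) rotate([0, atan2(161, 552), 0]) cube([39, 49, 575]);
translate([441, 1222, 0]) mirror([1, 0, 0]) rotate([0, atan2(161, 552), 0]) cube([39, 49, 575]);


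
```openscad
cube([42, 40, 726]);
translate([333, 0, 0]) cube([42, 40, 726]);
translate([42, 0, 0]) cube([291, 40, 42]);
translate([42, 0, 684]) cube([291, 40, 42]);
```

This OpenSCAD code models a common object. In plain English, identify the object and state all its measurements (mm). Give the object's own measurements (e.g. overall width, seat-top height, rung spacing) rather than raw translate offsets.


A rectangular picture frame lying in the x–z plane (depth along y). The opening is 291 mm wide (x) by 642 mm tall (z), surrounded by a border 42 mm wide on all four sides. The frame is 40 mm deep and is made of two full-height vertical stiles with two horizontal rails fitted between them.


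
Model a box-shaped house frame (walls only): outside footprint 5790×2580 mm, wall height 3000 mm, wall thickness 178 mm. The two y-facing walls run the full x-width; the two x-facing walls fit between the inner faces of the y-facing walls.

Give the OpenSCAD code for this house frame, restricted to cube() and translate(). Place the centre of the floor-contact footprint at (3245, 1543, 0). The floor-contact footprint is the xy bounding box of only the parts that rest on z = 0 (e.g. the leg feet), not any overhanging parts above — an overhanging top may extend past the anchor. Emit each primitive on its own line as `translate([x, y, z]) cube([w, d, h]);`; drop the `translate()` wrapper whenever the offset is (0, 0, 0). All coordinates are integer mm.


translate([350, 253, 0]) cube([5790, 178, 3000]);
translate([350, 2655, 0]) cube([5790, 178, 3000]);
translate([350, 431, 0]) cube([178, 2224, 3000]);
translate([5962, 431, 0]) cube([178, 2224, 3000]);
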